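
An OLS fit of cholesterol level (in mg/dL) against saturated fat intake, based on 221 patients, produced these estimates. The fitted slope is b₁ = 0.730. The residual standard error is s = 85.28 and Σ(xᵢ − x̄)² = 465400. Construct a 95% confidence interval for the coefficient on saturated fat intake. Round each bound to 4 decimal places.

SE(b₁) = s/√Sₓₓ = 85.28/√465400 = 0.125007.
df = n − 2 = 219.
t* = t_{0.025, 219} = 1.970855.
Margin = t* × SE = 1.970855 × 0.125007 = 0.246371.
CI: 0.730 ± 0.246371 → (0.4836, 0.9764).
With 95% confidence, each one-unit increase in saturated fat intake is associated with a change of between 0.4836 and 0.9764 mg/dL in cholesterol level.

(0.4836, 0.9764)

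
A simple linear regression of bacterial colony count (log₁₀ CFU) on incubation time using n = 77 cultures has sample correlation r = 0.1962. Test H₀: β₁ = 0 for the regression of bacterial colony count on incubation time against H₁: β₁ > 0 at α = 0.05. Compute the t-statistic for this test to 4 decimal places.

t = 1.7328

t = r·√(n − 2)/√(1 − r²) = 0.1962·√75/√0.961506 = 1.7328.
df = n − 2 = 75.
One-sided p ≈ 0.0436, which is < 0.05, so reject H₀.
There is evidence of a linear association between incubation time and bacterial colony count.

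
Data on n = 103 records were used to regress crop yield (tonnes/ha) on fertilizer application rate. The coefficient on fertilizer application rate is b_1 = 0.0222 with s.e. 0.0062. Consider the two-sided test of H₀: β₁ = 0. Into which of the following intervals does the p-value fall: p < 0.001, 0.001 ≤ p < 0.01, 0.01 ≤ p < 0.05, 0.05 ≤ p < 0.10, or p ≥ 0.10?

t = 0.0222 / 0.0062 = 3.581.
df = n − 2 = 103 − 2 = 101.
Two-sided p = 2·P(T_{101} > |t|) ≈ 0.0005.
So p < 0.001.

p < 0.001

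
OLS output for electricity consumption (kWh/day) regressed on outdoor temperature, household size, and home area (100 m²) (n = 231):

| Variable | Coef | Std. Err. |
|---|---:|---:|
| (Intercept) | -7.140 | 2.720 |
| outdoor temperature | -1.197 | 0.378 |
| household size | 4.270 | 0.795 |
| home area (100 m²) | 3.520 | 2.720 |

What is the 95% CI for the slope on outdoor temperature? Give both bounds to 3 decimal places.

(-1.942, -0.452)

Read off: b = -1.197, SE = 0.378 for outdoor temperature.
df = n − k − 1 = 231 − 3 − 1 = 227.
t* = t_{0.025, 227} = 1.97047.
Margin = t* × SE = 1.97047 × 0.378 = 0.74484.
CI: -1.197 ± 0.74484 → (-1.942, -0.452).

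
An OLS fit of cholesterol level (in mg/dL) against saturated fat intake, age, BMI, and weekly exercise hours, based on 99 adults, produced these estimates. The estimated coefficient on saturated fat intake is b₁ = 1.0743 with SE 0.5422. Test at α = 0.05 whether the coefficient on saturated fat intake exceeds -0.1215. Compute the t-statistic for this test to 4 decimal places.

H₀: β₁ = -0.1215 vs H₁: β₁ > -0.1215.
t = (b₁ − β₁⁰)/SE = (1.0743 − (-0.1215)) / 0.5422 = 2.2055.
df = n − k − 1 = 99 − 4 − 1 = 94.
One-sided p ≈ 0.0149, which is < 0.05, so reject H₀.
There is evidence that the true slope on saturated fat intake exceeds -0.1215 mg/dL per unit, holding the other predictors fixed.

t = 2.2055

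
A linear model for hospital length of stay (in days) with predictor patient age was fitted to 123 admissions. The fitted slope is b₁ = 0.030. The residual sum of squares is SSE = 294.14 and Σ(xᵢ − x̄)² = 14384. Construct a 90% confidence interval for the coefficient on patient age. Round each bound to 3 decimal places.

MSE = SSE/(n − 2) = 294.14/121 = 2.43091.
SE(b₁) = √(MSE/Sₓₓ) = √(2.43091/14384) = 0.013.
df = n − 2 = 121.
t* = t_{0.05, 121} = 1.657544.
Margin = t* × SE = 1.657544 × 0.013 = 0.02155.
CI: 0.030 ± 0.02155 → (0.008, 0.052).
With 90% confidence, each one-unit increase in patient age is associated with a change of between 0.008 and 0.052 days in hospital length of stay.

(0.008, 0.052)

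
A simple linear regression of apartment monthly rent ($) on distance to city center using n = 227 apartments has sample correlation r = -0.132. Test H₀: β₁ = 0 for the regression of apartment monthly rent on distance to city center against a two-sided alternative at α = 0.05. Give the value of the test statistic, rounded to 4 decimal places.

t = -1.9975

t = r·√(n − 2)/√(1 − r²) = -0.132·√225/√0.982576 = -1.9975.
df = n − 2 = 225.
Two-sided p ≈ 0.0470, which is < 0.05, so reject H₀.
There is evidence of a linear association between distance to city center and apartment monthly rent.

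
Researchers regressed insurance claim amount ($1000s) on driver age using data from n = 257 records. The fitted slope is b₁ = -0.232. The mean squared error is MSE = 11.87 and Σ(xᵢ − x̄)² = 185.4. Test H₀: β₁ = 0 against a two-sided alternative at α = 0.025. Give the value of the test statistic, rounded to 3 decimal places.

t = -0.917

SE(b₁) = √(MSE/Sₓₓ) = √(11.87/185.4) = 0.253029.
t = -0.232 / 0.253029 = -0.917.
df = n − 2 = 255.
Two-sided p ≈ 0.3601, which is ≥ 0.025, so fail to reject H₀.
The data do not give significant evidence of an association between driver age and insurance claim amount.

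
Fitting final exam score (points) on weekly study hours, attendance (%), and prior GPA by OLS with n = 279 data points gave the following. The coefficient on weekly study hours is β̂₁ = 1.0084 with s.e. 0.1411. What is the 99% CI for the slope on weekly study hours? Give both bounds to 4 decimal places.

df = n − k − 1 = 279 − 3 − 1 = 275.
t* = t_{0.005, 275} = 2.593825.
Margin = t* × SE = 2.593825 × 0.1411 = 0.365989.
CI: 1.0084 ± 0.365989 → (0.6424, 1.3744).
With 99% confidence, each one-unit increase in weekly study hours is associated with a change of between 0.6424 and 1.3744 points in final exam score, holding the other predictors fixed.

(0.6424, 1.3744)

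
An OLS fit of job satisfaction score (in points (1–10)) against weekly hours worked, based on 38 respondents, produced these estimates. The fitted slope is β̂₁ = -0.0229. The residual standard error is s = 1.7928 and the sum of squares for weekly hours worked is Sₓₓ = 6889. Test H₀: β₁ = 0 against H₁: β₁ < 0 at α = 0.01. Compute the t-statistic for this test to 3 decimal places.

SE(β̂₁) = s/√Sₓₓ = 1.7928/√6889 = 0.0216.
t = -0.0229 / 0.0216 = -1.060.
df = n − 2 = 36.
One-sided p ≈ 0.1481, which is ≥ 0.01, so fail to reject H₀.
The data do not give significant evidence that the true slope on weekly hours worked is negative.

t = -1.060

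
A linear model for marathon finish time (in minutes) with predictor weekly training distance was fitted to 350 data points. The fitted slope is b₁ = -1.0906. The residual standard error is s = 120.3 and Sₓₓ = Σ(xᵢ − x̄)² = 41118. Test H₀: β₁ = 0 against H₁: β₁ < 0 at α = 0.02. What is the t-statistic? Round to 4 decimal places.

SE(b₁) = s/√Sₓₓ = 120.3/√41118 = 0.593266.
t = -1.0906 / 0.593266 = -1.8383.
df = n − 2 = 348.
One-sided p ≈ 0.0334, which is ≥ 0.02, so fail to reject H₀.
The data do not give significant evidence that the true slope on weekly training distance is negative.

t = -1.8383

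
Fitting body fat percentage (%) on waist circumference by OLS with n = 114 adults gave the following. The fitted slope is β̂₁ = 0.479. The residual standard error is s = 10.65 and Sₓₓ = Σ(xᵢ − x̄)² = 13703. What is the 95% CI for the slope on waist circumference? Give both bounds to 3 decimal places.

SE(β̂₁) = s/√Sₓₓ = 10.65/√13703 = 0.0909791.
df = n − 2 = 112.
t* = t_{0.025, 112} = 1.981372.
Margin = t* × SE = 1.981372 × 0.0909791 = 0.18026.
CI: 0.479 ± 0.18026 → (0.299, 0.659).
With 95% confidence, each one-unit increase in waist circumference is associated with a change of between 0.299 and 0.659 % in body fat percentage.

(0.299, 0.659)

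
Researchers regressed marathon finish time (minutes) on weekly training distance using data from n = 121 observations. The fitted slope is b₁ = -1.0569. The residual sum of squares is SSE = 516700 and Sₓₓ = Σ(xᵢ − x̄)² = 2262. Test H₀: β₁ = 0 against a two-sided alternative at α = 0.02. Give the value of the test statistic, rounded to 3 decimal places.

MSE = SSE/(n − 2) = 516700/119 = 4342.02.
SE(b₁) = √(MSE/Sₓₓ) = √(4342.02/2262) = 1.38548.
t = -1.0569 / 1.38548 = -0.763.
df = n − 2 = 119.
Two-sided p ≈ 0.4471, which is ≥ 0.02, so fail to reject H₀.
The data do not give significant evidence of an association between weekly training distance and marathon finish time.

t = -0.763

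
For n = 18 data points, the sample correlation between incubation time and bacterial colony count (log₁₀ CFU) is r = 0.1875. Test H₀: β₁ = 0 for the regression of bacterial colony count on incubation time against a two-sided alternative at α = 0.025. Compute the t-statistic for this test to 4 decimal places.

t = 0.7635

t = r·√(n − 2)/√(1 − r²) = 0.1875·√16/√0.964844 = 0.7635.
df = n − 2 = 16.
Two-sided p ≈ 0.4563, which is ≥ 0.025, so fail to reject H₀.
The data do not give significant evidence of a linear association between incubation time and bacterial colony count.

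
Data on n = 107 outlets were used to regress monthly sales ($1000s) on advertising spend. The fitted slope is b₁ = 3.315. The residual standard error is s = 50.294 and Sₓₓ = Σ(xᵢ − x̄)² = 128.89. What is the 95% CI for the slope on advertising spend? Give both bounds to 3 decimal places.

SE(b₁) = s/√Sₓₓ = 50.294/√128.89 = 4.43003.
df = n − 2 = 105.
t* = t_{0.025, 105} = 1.982815.
Margin = t* × SE = 1.982815 × 4.43003 = 8.78393.
CI: 3.315 ± 8.78393 → (-5.469, 12.099).
With 95% confidence, each one-unit increase in advertising spend is associated with a change of between -5.469 and 12.099 $1000s in monthly sales.

(-5.469, 12.099)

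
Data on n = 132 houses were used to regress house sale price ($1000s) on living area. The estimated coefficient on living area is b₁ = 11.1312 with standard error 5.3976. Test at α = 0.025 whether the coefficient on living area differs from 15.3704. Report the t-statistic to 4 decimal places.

H₀: β₁ = 15.3704 vs H₁: β₁ ≠ 15.3704.
t = (b₁ − β₁⁰)/SE = (11.1312 − 15.3704) / 5.3976 = -0.7854.
df = n − 2 = 132 − 2 = 130.
Two-sided p ≈ 0.4337, which is ≥ 0.025, so fail to reject H₀.
The data are consistent with a true slope of 15.3704 $1000s per unit of living area.

t = -0.7854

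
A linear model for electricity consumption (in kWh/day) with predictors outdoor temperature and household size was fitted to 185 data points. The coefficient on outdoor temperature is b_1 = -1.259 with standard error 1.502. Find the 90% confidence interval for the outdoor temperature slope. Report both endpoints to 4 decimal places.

df = n − k − 1 = 185 − 2 − 1 = 182.
t* = t_{0.05, 182} = 1.653269.
Margin = t* × SE = 1.653269 × 1.502 = 2.483210.
CI: -1.259 ± 2.483210 → (-3.7422, 1.2242).
With 90% confidence, each one-unit increase in outdoor temperature is associated with a change of between -3.7422 and 1.2242 kWh/day in electricity consumption, holding the other predictors fixed.

(-3.7422, 1.2242)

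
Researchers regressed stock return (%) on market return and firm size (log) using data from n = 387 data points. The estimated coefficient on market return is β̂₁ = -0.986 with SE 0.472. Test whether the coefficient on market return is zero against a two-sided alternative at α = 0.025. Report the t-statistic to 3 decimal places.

t = -2.089

H₀: β₁ = 0 vs H₁: β₁ ≠ 0.
t = (β̂₁ − β₁⁰)/SE = -0.986 / 0.472 = -2.089.
df = n − k − 1 = 387 − 2 − 1 = 384.
Two-sided p ≈ 0.0374, which is ≥ 0.025, so fail to reject H₀.
The data do not give significant evidence of an association between market return and stock return, after adjusting for the other predictors.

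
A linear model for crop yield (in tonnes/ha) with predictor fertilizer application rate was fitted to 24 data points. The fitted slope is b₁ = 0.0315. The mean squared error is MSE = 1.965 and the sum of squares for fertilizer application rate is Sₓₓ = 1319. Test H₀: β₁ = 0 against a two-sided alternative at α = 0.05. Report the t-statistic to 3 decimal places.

SE(b₁) = √(MSE/Sₓₓ) = √(1.965/1319) = 0.0385975.
t = 0.0315 / 0.0385975 = 0.816.
df = n − 2 = 22.
Two-sided p ≈ 0.4232, which is ≥ 0.05, so fail to reject H₀.
The data do not give significant evidence of an association between fertilizer application rate and crop yield.

t = 0.816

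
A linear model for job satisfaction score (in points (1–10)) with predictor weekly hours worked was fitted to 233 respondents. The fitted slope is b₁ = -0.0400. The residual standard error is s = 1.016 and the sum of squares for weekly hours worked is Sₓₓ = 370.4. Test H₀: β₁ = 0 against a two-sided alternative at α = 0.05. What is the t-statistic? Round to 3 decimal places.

t = -0.758

SE(b₁) = s/√Sₓₓ = 1.016/√370.4 = 0.0527908.
t = -0.0400 / 0.0527908 = -0.758.
df = n − 2 = 231.
Two-sided p ≈ 0.4494, which is ≥ 0.05, so fail to reject H₀.
The data do not give significant evidence of an association between weekly hours worked and job satisfaction score.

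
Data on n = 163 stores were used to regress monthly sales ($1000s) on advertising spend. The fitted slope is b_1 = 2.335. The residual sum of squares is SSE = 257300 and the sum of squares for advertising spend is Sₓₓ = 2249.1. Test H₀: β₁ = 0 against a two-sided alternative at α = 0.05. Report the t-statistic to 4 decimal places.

MSE = SSE/(n − 2) = 257300/161 = 1598.14.
SE(b_1) = √(MSE/Sₓₓ) = √(1598.14/2249.1) = 0.842951.
t = 2.335 / 0.842951 = 2.7700.
df = n − 2 = 161.
Two-sided p ≈ 0.0063, which is < 0.05, so reject H₀.
There is evidence that advertising spend is associated with monthly sales.

t = 2.7700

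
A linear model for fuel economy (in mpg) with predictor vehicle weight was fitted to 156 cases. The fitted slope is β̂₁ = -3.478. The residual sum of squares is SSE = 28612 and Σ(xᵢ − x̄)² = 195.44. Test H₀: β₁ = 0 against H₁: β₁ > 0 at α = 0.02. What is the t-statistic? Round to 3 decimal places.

t = -3.567

MSE = SSE/(n − 2) = 28612/154 = 185.792.
SE(β̂₁) = √(MSE/Sₓₓ) = √(185.792/195.44) = 0.975005.
t = -3.478 / 0.975005 = -3.567.
df = n − 2 = 154.
One-sided p ≈ 0.9998, which is ≥ 0.02, so fail to reject H₀.
The data do not give significant evidence that the true slope on vehicle weight is positive.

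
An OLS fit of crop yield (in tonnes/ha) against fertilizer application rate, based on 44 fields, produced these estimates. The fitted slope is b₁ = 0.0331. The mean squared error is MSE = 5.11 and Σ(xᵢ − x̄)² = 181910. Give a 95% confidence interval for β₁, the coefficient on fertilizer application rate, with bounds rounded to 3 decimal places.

SE(b₁) = √(MSE/Sₓₓ) = √(5.11/181910) = 0.00530008.
df = n − 2 = 42.
t* = t_{0.025, 42} = 2.018082.
Margin = t* × SE = 2.018082 × 0.00530008 = 0.01070.
CI: 0.0331 ± 0.01070 → (0.022, 0.044).
With 95% confidence, each one-unit increase in fertilizer application rate is associated with a change of between 0.022 and 0.044 tonnes/ha in crop yield.

(0.022, 0.044)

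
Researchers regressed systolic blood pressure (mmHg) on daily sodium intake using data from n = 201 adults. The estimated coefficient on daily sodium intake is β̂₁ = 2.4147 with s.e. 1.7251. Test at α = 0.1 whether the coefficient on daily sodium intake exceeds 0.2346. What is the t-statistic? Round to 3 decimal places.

t = 1.264

H₀: β₁ = 0.2346 vs H₁: β₁ > 0.2346.
t = (β̂₁ − β₁⁰)/SE = (2.4147 − 0.2346) / 1.7251 = 1.264.
df = n − 2 = 201 − 2 = 199.
One-sided p ≈ 0.1039, which is ≥ 0.1, so fail to reject H₀.
The data do not give significant evidence that the true slope on daily sodium intake exceeds 0.2346 mmHg per unit.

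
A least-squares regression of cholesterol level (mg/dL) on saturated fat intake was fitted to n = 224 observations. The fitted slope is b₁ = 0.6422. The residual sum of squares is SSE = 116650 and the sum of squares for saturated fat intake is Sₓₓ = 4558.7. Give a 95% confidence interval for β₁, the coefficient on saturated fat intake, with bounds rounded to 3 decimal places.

MSE = SSE/(n − 2) = 116650/222 = 525.45.
SE(b₁) = √(MSE/Sₓₓ) = √(525.45/4558.7) = 0.339504.
df = n − 2 = 222.
t* = t_{0.025, 222} = 1.970707.
Margin = t* × SE = 1.970707 × 0.339504 = 0.66906.
CI: 0.6422 ± 0.66906 → (-0.027, 1.311).
With 95% confidence, each one-unit increase in saturated fat intake is associated with a change of between -0.027 and 1.311 mg/dL in cholesterol level.

(-0.027, 1.311)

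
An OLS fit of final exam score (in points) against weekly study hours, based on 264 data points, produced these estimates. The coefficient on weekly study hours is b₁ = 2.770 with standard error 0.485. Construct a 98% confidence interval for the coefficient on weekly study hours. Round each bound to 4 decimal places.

df = n − 2 = 264 − 2 = 262.
t* = t_{0.01, 262} = 2.340665.
Margin = t* × SE = 2.340665 × 0.485 = 1.135222.
CI: 2.770 ± 1.135222 → (1.6348, 3.9052).
With 98% confidence, each one-unit increase in weekly study hours is associated with a change of between 1.6348 and 3.9052 points in final exam score.

(1.6348, 3.9052)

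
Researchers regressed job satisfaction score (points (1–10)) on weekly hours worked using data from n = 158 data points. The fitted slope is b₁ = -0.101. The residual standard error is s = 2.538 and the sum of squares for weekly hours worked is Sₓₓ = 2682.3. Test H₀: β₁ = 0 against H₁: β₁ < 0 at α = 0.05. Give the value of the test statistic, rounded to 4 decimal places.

t = -2.0610

SE(b₁) = s/√Sₓₓ = 2.538/√2682.3 = 0.0490047.
t = -0.101 / 0.0490047 = -2.0610.
df = n − 2 = 156.
One-sided p ≈ 0.0205, which is < 0.05, so reject H₀.
There is evidence that the true slope on weekly hours worked is negative.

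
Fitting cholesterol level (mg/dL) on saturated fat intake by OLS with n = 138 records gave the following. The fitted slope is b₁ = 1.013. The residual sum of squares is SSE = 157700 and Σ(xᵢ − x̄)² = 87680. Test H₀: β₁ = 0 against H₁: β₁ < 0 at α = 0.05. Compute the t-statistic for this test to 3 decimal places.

MSE = SSE/(n − 2) = 157700/136 = 1159.56.
SE(b₁) = √(MSE/Sₓₓ) = √(1159.56/87680) = 0.115.
t = 1.013 / 0.115 = 8.809.
df = n − 2 = 136.
One-sided p ≈ 1.0000, which is ≥ 0.05, so fail to reject H₀.
The data do not give significant evidence that the true slope on saturated fat intake is negative.

t = 8.809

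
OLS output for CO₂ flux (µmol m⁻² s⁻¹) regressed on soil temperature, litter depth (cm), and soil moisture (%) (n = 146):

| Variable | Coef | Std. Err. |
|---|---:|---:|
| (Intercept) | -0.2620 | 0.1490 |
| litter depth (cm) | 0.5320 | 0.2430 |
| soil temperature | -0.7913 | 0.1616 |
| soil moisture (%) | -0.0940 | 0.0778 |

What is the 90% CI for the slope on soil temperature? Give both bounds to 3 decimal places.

(-1.059, -0.524)

Read off: b = -0.7913, SE = 0.1616 for soil temperature.
df = n − k − 1 = 146 − 3 − 1 = 142.
t* = t_{0.05, 142} = 1.655655.
Margin = t* × SE = 1.655655 × 0.1616 = 0.26755.
CI: -0.7913 ± 0.26755 → (-1.059, -0.524).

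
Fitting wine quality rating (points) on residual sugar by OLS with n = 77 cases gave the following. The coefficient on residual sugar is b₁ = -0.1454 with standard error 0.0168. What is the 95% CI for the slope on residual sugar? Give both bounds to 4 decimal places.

(-0.1789, -0.1119)

df = n − 2 = 77 − 2 = 75.
t* = t_{0.025, 75} = 1.992102.
Margin = t* × SE = 1.992102 × 0.0168 = 0.033467.
CI: -0.1454 ± 0.033467 → (-0.1789, -0.1119).
With 95% confidence, each one-unit increase in residual sugar is associated with a change of between -0.1789 and -0.1119 points in wine quality rating.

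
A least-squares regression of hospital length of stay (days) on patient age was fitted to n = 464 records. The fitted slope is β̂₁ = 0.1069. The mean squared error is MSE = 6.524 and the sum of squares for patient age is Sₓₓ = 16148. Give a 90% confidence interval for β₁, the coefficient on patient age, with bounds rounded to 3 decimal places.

SE(β̂₁) = √(MSE/Sₓₓ) = √(6.524/16148) = 0.0201001.
df = n − 2 = 462.
t* = t_{0.05, 462} = 1.648158.
Margin = t* × SE = 1.648158 × 0.0201001 = 0.03313.
CI: 0.1069 ± 0.03313 → (0.074, 0.140).
With 90% confidence, each one-unit increase in patient age is associated with a change of between 0.074 and 0.140 days in hospital length of stay.

(0.074, 0.140)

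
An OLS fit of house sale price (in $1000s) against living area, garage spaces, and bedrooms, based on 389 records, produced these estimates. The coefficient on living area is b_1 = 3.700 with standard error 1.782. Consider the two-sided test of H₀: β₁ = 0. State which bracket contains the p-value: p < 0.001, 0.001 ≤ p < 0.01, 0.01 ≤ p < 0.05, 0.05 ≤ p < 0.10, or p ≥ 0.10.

0.01 ≤ p < 0.05

t = 3.700 / 1.782 = 2.076.
df = n − k − 1 = 389 − 3 − 1 = 385.
Two-sided p = 2·P(T_{385} > |t|) ≈ 0.0385.
So 0.01 ≤ p < 0.05.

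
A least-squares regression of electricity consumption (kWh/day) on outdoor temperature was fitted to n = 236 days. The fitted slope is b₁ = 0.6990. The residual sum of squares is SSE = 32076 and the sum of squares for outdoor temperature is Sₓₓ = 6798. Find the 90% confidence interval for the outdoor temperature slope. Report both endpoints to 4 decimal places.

MSE = SSE/(n − 2) = 32076/234 = 137.077.
SE(b₁) = √(MSE/Sₓₓ) = √(137.077/6798) = 0.142001.
df = n − 2 = 234.
t* = t_{0.05, 234} = 1.651391.
Margin = t* × SE = 1.651391 × 0.142001 = 0.234499.
CI: 0.6990 ± 0.234499 → (0.4645, 0.9335).
With 90% confidence, each one-unit increase in outdoor temperature is associated with a change of between 0.4645 and 0.9335 kWh/day in electricity consumption.

(0.4645, 0.9335)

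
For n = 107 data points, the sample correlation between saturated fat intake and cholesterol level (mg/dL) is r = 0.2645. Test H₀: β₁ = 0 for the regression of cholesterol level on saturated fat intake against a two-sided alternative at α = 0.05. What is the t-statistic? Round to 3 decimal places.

t = 2.810

t = r·√(n − 2)/√(1 − r²) = 0.2645·√105/√0.93004 = 2.810.
df = n − 2 = 105.
Two-sided p ≈ 0.0059, which is < 0.05, so reject H₀.
There is evidence of a linear association between saturated fat intake and cholesterol level.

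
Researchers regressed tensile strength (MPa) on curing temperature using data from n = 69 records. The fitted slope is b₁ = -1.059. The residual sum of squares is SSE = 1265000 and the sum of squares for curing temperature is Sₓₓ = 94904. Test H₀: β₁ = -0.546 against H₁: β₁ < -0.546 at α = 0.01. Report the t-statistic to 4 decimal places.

t = -1.1501

MSE = SSE/(n − 2) = 1265000/67 = 18880.6.
SE(b₁) = √(MSE/Sₓₓ) = √(18880.6/94904) = 0.446032.
t = (-1.059 − (-0.546)) / 0.446032 = -1.1501.
df = n − 2 = 67.
One-sided p ≈ 0.1271, which is ≥ 0.01, so fail to reject H₀.
The data do not give significant evidence that the true slope on curing temperature is below -0.546 MPa per unit.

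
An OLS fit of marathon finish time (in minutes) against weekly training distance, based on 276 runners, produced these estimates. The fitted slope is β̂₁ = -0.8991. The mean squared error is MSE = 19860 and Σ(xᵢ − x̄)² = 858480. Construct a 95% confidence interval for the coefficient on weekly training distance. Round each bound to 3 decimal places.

SE(β̂₁) = √(MSE/Sₓₓ) = √(19860/858480) = 0.152098.
df = n − 2 = 274.
t* = t_{0.025, 274} = 1.96866.
Margin = t* × SE = 1.96866 × 0.152098 = 0.29943.
CI: -0.8991 ± 0.29943 → (-1.199, -0.600).
With 95% confidence, each one-unit increase in weekly training distance is associated with a change of between -1.199 and -0.600 minutes in marathon finish time.

(-1.199, -0.600)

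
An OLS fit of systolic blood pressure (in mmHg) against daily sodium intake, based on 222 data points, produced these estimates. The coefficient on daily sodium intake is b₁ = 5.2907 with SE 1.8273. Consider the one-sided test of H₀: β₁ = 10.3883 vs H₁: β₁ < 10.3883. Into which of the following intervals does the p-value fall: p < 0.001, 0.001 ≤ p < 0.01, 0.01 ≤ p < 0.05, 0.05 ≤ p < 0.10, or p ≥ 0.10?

t = (5.2907 − 10.3883) / 1.8273 = -2.790.
df = n − 2 = 222 − 2 = 220.
One-sided p = P(T_{220} < t) ≈ 0.0029.
So 0.001 ≤ p < 0.01.

0.001 ≤ p < 0.01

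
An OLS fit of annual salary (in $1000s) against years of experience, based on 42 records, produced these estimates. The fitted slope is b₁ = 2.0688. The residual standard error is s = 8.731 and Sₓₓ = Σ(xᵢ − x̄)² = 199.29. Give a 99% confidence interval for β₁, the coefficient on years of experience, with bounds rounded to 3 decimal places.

SE(b₁) = s/√Sₓₓ = 8.731/√199.29 = 0.618474.
df = n − 2 = 40.
t* = t_{0.005, 40} = 2.704459.
Margin = t* × SE = 2.704459 × 0.618474 = 1.67264.
CI: 2.0688 ± 1.67264 → (0.396, 3.741).
With 99% confidence, each one-unit increase in years of experience is associated with a change of between 0.396 and 3.741 $1000s in annual salary.

(0.396, 3.741)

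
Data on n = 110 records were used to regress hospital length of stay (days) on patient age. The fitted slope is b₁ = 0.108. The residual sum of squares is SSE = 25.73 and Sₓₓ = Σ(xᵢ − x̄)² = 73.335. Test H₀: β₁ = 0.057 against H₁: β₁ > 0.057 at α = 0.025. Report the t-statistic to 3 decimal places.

MSE = SSE/(n − 2) = 25.73/108 = 0.238241.
SE(b₁) = √(MSE/Sₓₓ) = √(0.238241/73.335) = 0.056997.
t = (0.108 − 0.057) / 0.056997 = 0.895.
df = n − 2 = 108.
One-sided p ≈ 0.1864, which is ≥ 0.025, so fail to reject H₀.
The data do not give significant evidence that the true slope on patient age exceeds 0.057 days per unit.

t = 0.895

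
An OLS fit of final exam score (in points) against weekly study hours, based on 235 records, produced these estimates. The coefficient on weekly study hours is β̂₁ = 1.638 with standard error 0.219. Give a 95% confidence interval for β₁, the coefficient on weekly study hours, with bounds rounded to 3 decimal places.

df = n − 2 = 235 − 2 = 233.
t* = t_{0.025, 233} = 1.970198.
Margin = t* × SE = 1.970198 × 0.219 = 0.43147.
CI: 1.638 ± 0.43147 → (1.207, 2.069).
With 95% confidence, each one-unit increase in weekly study hours is associated with a change of between 1.207 and 2.069 points in final exam score.

(1.207, 2.069)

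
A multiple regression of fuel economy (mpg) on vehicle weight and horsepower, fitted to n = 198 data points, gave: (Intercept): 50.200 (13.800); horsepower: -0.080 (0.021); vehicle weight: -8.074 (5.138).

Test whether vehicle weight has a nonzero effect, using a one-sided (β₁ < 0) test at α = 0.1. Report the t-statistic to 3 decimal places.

t = -1.571

Read off: b = -8.074, SE = 5.138 for vehicle weight.
H₀: β₁ = 0 vs H₁: β₁ < 0.
t = -8.074 / 5.138 = -1.571.
df = n − k − 1 = 198 − 2 − 1 = 195.
One-sided p ≈ 0.0589, which is < 0.1, so reject H₀.
There is evidence that the true slope on vehicle weight is negative, holding the other predictors fixed.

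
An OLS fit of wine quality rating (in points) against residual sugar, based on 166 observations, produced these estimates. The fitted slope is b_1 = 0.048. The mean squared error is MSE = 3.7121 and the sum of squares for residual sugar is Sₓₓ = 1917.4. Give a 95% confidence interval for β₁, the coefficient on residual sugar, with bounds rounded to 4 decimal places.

(-0.0389, 0.1349)

SE(b_1) = √(MSE/Sₓₓ) = √(3.7121/1917.4) = 0.0440001.
df = n − 2 = 164.
t* = t_{0.025, 164} = 1.974535.
Margin = t* × SE = 1.974535 × 0.0440001 = 0.086880.
CI: 0.048 ± 0.086880 → (-0.0389, 0.1349).
With 95% confidence, each one-unit increase in residual sugar is associated with a change of between -0.0389 and 0.1349 points in wine quality rating.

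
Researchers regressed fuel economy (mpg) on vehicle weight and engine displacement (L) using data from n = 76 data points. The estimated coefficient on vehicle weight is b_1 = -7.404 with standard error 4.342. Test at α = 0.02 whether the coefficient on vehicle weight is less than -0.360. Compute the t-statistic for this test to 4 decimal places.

t = -1.6223

H₀: β₁ = -0.360 vs H₁: β₁ < -0.360.
t = (b_1 − β₁⁰)/SE = (-7.404 − (-0.360)) / 4.342 = -1.6223.
df = n − k − 1 = 76 − 2 − 1 = 73.
One-sided p ≈ 0.0545, which is ≥ 0.02, so fail to reject H₀.
The data do not give significant evidence that the true slope on vehicle weight is below -0.360 mpg per unit, holding the other predictors fixed.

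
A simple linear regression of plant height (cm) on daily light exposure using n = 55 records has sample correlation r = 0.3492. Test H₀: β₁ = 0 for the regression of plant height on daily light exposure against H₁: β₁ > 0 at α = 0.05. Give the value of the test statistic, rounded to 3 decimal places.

t = r·√(n − 2)/√(1 − r²) = 0.3492·√53/√0.878059 = 2.713.
df = n − 2 = 53.
One-sided p ≈ 0.0045, which is < 0.05, so reject H₀.
There is evidence of a linear association between daily light exposure and plant height.

t = 2.713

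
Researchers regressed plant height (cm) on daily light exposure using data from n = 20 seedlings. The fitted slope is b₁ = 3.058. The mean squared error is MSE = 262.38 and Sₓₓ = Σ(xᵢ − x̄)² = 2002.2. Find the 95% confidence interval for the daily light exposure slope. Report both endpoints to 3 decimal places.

(2.297, 3.819)

SE(b₁) = √(MSE/Sₓₓ) = √(262.38/2002.2) = 0.362003.
df = n − 2 = 18.
t* = t_{0.025, 18} = 2.100922.
Margin = t* × SE = 2.100922 × 0.362003 = 0.76054.
CI: 3.058 ± 0.76054 → (2.297, 3.819).
With 95% confidence, each one-unit increase in daily light exposure is associated with a change of between 2.297 and 3.819 cm in plant height.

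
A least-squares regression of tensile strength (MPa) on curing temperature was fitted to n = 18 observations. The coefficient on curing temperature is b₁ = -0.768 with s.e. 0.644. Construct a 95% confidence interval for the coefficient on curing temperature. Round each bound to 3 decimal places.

(-2.133, 0.597)

df = n − 2 = 18 − 2 = 16.
t* = t_{0.025, 16} = 2.119905.
Margin = t* × SE = 2.119905 × 0.644 = 1.36522.
CI: -0.768 ± 1.36522 → (-2.133, 0.597).
With 95% confidence, each one-unit increase in curing temperature is associated with a change of between -2.133 and 0.597 MPa in tensile strength.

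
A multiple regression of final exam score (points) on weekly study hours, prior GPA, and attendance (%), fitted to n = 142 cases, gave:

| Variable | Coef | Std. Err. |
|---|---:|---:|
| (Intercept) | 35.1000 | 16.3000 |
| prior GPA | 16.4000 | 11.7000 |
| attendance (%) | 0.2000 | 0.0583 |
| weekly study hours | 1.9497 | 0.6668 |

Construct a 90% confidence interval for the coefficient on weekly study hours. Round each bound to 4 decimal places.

(0.8455, 3.0539)

Read off: b = 1.9497, SE = 0.6668 for weekly study hours.
df = n − k − 1 = 142 − 3 − 1 = 138.
t* = t_{0.05, 138} = 1.65597.
Margin = t* × SE = 1.65597 × 0.6668 = 1.104201.
CI: 1.9497 ± 1.104201 → (0.8455, 3.0539).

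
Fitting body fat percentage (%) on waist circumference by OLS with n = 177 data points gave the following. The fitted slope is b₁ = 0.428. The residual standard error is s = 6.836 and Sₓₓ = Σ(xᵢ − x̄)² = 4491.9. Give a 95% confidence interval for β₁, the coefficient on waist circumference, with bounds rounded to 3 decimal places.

(0.227, 0.629)

SE(b₁) = s/√Sₓₓ = 6.836/√4491.9 = 0.101997.
df = n − 2 = 175.
t* = t_{0.025, 175} = 1.973612.
Margin = t* × SE = 1.973612 × 0.101997 = 0.20130.
CI: 0.428 ± 0.20130 → (0.227, 0.629).
With 95% confidence, each one-unit increase in waist circumference is associated with a change of between 0.227 and 0.629 % in body fat percentage.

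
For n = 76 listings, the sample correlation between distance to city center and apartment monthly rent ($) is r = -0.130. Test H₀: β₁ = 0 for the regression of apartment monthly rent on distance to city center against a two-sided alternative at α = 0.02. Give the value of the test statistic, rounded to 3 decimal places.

t = -1.128

t = r·√(n − 2)/√(1 − r²) = -0.130·√74/√0.9831 = -1.128.
df = n − 2 = 74.
Two-sided p ≈ 0.2630, which is ≥ 0.02, so fail to reject H₀.
The data do not give significant evidence of a linear association between distance to city center and apartment monthly rent.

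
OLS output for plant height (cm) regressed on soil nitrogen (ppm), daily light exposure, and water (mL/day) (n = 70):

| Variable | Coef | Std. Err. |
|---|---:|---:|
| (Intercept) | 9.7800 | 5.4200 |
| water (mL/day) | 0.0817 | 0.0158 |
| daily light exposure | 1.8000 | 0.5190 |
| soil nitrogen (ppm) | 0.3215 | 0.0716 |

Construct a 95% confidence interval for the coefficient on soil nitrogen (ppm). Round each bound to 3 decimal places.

Read off: b = 0.3215, SE = 0.0716 for soil nitrogen (ppm).
df = n − k − 1 = 70 − 3 − 1 = 66.
t* = t_{0.025, 66} = 1.996564.
Margin = t* × SE = 1.996564 × 0.0716 = 0.14295.
CI: 0.3215 ± 0.14295 → (0.179, 0.464).

(0.179, 0.464)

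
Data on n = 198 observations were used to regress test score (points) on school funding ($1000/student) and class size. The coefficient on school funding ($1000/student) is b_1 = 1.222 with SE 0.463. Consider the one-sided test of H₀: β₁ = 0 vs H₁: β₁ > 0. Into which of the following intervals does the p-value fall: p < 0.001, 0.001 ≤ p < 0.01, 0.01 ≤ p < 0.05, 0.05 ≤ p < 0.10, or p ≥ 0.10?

t = 1.222 / 0.463 = 2.639.
df = n − k − 1 = 198 − 2 − 1 = 195.
One-sided p = P(T_{195} > t) ≈ 0.0045.
So 0.001 ≤ p < 0.01.

0.001 ≤ p < 0.01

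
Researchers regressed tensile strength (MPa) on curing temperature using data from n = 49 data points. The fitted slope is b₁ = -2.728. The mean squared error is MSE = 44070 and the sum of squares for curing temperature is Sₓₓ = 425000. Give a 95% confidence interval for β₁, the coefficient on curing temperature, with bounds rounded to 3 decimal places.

SE(b₁) = √(MSE/Sₓₓ) = √(44070/425000) = 0.322016.
df = n − 2 = 47.
t* = t_{0.025, 47} = 2.011741.
Margin = t* × SE = 2.011741 × 0.322016 = 0.64781.
CI: -2.728 ± 0.64781 → (-3.376, -2.080).
With 95% confidence, each one-unit increase in curing temperature is associated with a change of between -3.376 and -2.080 MPa in tensile strength.

(-3.376, -2.080)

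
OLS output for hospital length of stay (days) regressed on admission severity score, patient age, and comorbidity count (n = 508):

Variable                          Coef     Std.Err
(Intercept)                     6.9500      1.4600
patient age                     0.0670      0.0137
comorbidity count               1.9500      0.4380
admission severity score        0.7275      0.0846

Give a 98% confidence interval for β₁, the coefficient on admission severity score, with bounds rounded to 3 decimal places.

(0.530, 0.925)

Read off: b = 0.7275, SE = 0.0846 for admission severity score.
df = n − k − 1 = 508 − 3 − 1 = 504.
t* = t_{0.01, 504} = 2.333769.
Margin = t* × SE = 2.333769 × 0.0846 = 0.19744.
CI: 0.7275 ± 0.19744 → (0.530, 0.925).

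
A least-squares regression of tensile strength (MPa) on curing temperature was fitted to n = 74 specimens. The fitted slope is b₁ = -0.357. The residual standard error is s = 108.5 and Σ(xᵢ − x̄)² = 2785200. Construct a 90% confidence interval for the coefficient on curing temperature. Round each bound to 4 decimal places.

(-0.4653, -0.2487)

SE(b₁) = s/√Sₓₓ = 108.5/√2785200 = 0.0650132.
df = n − 2 = 72.
t* = t_{0.05, 72} = 1.666294.
Margin = t* × SE = 1.666294 × 0.0650132 = 0.108331.
CI: -0.357 ± 0.108331 → (-0.4653, -0.2487).
With 90% confidence, each one-unit increase in curing temperature is associated with a change of between -0.4653 and -0.2487 MPa in tensile strength.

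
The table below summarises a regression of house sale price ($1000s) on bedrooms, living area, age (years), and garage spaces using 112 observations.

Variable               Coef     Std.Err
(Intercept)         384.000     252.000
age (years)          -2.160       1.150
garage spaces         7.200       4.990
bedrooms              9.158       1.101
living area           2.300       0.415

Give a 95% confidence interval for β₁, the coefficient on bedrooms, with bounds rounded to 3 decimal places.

(6.975, 11.341)

Read off: b = 9.158, SE = 1.101 for bedrooms.
df = n − k − 1 = 112 − 4 − 1 = 107.
t* = t_{0.025, 107} = 1.982383.
Margin = t* × SE = 1.982383 × 1.101 = 2.18260.
CI: 9.158 ± 2.18260 → (6.975, 11.341).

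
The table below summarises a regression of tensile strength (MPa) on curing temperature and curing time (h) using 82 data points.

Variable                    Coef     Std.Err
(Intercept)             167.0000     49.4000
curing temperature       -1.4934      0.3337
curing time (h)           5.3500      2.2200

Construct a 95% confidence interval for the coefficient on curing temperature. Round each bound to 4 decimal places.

(-2.1576, -0.8292)

Read off: b = -1.4934, SE = 0.3337 for curing temperature.
df = n − k − 1 = 82 − 2 − 1 = 79.
t* = t_{0.025, 79} = 1.99045.
Margin = t* × SE = 1.99045 × 0.3337 = 0.664213.
CI: -1.4934 ± 0.664213 → (-2.1576, -0.8292).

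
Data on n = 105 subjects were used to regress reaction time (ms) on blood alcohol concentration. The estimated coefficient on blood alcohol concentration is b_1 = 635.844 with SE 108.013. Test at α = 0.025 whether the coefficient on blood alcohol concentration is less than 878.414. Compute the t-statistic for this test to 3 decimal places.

H₀: β₁ = 878.414 vs H₁: β₁ < 878.414.
t = (b_1 − β₁⁰)/SE = (635.844 − 878.414) / 108.013 = -2.246.
df = n − 2 = 105 − 2 = 103.
One-sided p ≈ 0.0134, which is < 0.025, so reject H₀.
There is evidence that the true slope on blood alcohol concentration is below 878.414 ms per unit.

t = -2.246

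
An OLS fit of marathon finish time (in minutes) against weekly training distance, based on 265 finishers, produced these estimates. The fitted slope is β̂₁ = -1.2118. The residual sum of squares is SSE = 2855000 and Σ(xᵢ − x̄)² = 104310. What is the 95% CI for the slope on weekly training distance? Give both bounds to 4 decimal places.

MSE = SSE/(n − 2) = 2855000/263 = 10855.5.
SE(β̂₁) = √(MSE/Sₓₓ) = √(10855.5/104310) = 0.322598.
df = n − 2 = 263.
t* = t_{0.025, 263} = 1.969025.
Margin = t* × SE = 1.969025 × 0.322598 = 0.635204.
CI: -1.2118 ± 0.635204 → (-1.8470, -0.5766).
With 95% confidence, each one-unit increase in weekly training distance is associated with a change of between -1.8470 and -0.5766 minutes in marathon finish time.

(-1.8470, -0.5766)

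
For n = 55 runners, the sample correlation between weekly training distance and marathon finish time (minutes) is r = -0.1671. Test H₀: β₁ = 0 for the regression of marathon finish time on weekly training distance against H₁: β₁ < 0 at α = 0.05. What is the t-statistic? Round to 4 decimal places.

t = r·√(n − 2)/√(1 − r²) = -0.1671·√53/√0.972078 = -1.2339.
df = n − 2 = 53.
One-sided p ≈ 0.1114, which is ≥ 0.05, so fail to reject H₀.
The data do not give significant evidence of a linear association between weekly training distance and marathon finish time.

t = -1.2339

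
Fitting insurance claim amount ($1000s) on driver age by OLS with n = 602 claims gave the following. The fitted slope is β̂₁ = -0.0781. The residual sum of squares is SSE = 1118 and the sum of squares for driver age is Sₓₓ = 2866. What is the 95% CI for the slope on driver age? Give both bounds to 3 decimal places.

(-0.128, -0.028)

MSE = SSE/(n − 2) = 1118/600 = 1.86333.
SE(β̂₁) = √(MSE/Sₓₓ) = √(1.86333/2866) = 0.0254981.
df = n − 2 = 600.
t* = t_{0.025, 600} = 1.963926.
Margin = t* × SE = 1.963926 × 0.0254981 = 0.05008.
CI: -0.0781 ± 0.05008 → (-0.128, -0.028).
With 95% confidence, each one-unit increase in driver age is associated with a change of between -0.128 and -0.028 $1000s in insurance claim amount.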